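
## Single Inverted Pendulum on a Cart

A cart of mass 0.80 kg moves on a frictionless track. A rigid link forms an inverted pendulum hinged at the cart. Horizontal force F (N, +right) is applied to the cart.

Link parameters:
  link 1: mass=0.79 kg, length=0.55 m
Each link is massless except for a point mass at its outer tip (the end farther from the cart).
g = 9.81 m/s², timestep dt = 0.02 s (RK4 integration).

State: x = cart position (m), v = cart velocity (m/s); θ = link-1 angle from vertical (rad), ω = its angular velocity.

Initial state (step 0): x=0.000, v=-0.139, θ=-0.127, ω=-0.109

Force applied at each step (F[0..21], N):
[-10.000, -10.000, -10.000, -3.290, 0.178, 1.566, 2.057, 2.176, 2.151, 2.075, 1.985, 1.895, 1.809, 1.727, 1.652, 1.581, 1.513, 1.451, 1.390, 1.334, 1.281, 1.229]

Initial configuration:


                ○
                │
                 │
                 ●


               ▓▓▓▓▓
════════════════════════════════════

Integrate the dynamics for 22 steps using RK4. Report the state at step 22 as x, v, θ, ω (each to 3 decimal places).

apply F[0]=-10.000 → step 1: x=-0.005, v=-0.361, θ=-0.126, ω=0.247
apply F[1]=-10.000 → step 2: x=-0.014, v=-0.585, θ=-0.117, ω=0.607
apply F[2]=-10.000 → step 3: x=-0.028, v=-0.812, θ=-0.101, ω=0.978
apply F[3]=-3.290 → step 4: x=-0.045, v=-0.877, θ=-0.081, ω=1.063
apply F[4]=+0.178 → step 5: x=-0.063, v=-0.860, θ=-0.060, ω=1.007
apply F[5]=+1.566 → step 6: x=-0.079, v=-0.811, θ=-0.041, ω=0.901
apply F[6]=+2.057 → step 7: x=-0.095, v=-0.754, θ=-0.024, ω=0.785
apply F[7]=+2.176 → step 8: x=-0.110, v=-0.696, θ=-0.010, ω=0.675
apply F[8]=+2.151 → step 9: x=-0.123, v=-0.642, θ=0.003, ω=0.575
apply F[9]=+2.075 → step 10: x=-0.135, v=-0.592, θ=0.013, ω=0.486
apply F[10]=+1.985 → step 11: x=-0.147, v=-0.546, θ=0.022, ω=0.409
apply F[11]=+1.895 → step 12: x=-0.157, v=-0.503, θ=0.030, ω=0.341
apply F[12]=+1.809 → step 13: x=-0.167, v=-0.464, θ=0.036, ω=0.282
apply F[13]=+1.727 → step 14: x=-0.176, v=-0.429, θ=0.041, ω=0.231
apply F[14]=+1.652 → step 15: x=-0.184, v=-0.396, θ=0.045, ω=0.187
apply F[15]=+1.581 → step 16: x=-0.192, v=-0.366, θ=0.049, ω=0.148
apply F[16]=+1.513 → step 17: x=-0.199, v=-0.337, θ=0.051, ω=0.115
apply F[17]=+1.451 → step 18: x=-0.205, v=-0.311, θ=0.053, ω=0.086
apply F[18]=+1.390 → step 19: x=-0.211, v=-0.287, θ=0.055, ω=0.062
apply F[19]=+1.334 → step 20: x=-0.217, v=-0.264, θ=0.056, ω=0.040
apply F[20]=+1.281 → step 21: x=-0.222, v=-0.243, θ=0.056, ω=0.022
apply F[21]=+1.229 → step 22: x=-0.226, v=-0.224, θ=0.057, ω=0.007

Answer: x=-0.226, v=-0.224, θ=0.057, ω=0.007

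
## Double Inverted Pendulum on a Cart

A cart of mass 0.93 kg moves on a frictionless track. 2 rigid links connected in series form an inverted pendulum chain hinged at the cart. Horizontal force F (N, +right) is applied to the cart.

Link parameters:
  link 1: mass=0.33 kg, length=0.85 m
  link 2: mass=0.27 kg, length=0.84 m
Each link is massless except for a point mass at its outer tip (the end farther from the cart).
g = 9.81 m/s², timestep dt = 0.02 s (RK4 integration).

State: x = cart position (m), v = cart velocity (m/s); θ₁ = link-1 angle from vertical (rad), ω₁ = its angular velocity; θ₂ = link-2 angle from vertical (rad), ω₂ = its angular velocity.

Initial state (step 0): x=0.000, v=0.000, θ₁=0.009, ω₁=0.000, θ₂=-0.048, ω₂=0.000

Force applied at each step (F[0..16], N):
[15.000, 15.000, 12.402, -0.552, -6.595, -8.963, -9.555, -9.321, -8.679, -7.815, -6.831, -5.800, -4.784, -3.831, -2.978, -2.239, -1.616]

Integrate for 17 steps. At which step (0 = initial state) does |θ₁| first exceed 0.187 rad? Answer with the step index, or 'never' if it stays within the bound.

apply F[0]=+15.000 → step 1: x=0.003, v=0.322, θ₁=0.005, ω₁=-0.366, θ₂=-0.048, ω₂=-0.024
apply F[1]=+15.000 → step 2: x=0.013, v=0.644, θ₁=-0.006, ω₁=-0.736, θ₂=-0.049, ω₂=-0.044
apply F[2]=+12.402 → step 3: x=0.028, v=0.912, θ₁=-0.024, ω₁=-1.049, θ₂=-0.050, ω₂=-0.058
apply F[3]=-0.552 → step 4: x=0.047, v=0.904, θ₁=-0.044, ω₁=-1.045, θ₂=-0.051, ω₂=-0.064
apply F[4]=-6.595 → step 5: x=0.063, v=0.769, θ₁=-0.064, ω₁=-0.899, θ₂=-0.052, ω₂=-0.063
apply F[5]=-8.963 → step 6: x=0.077, v=0.586, θ₁=-0.080, ω₁=-0.704, θ₂=-0.054, ω₂=-0.055
apply F[6]=-9.555 → step 7: x=0.087, v=0.392, θ₁=-0.092, ω₁=-0.503, θ₂=-0.055, ω₂=-0.041
apply F[7]=-9.321 → step 8: x=0.093, v=0.204, θ₁=-0.100, ω₁=-0.314, θ₂=-0.055, ω₂=-0.022
apply F[8]=-8.679 → step 9: x=0.095, v=0.032, θ₁=-0.105, ω₁=-0.145, θ₂=-0.055, ω₂=-0.000
apply F[9]=-7.815 → step 10: x=0.094, v=-0.122, θ₁=-0.106, ω₁=0.001, θ₂=-0.055, ω₂=0.023
apply F[10]=-6.831 → step 11: x=0.090, v=-0.255, θ₁=-0.105, ω₁=0.121, θ₂=-0.055, ω₂=0.045
apply F[11]=-5.800 → step 12: x=0.084, v=-0.366, θ₁=-0.101, ω₁=0.218, θ₂=-0.053, ω₂=0.067
apply F[12]=-4.784 → step 13: x=0.076, v=-0.456, θ₁=-0.096, ω₁=0.291, θ₂=-0.052, ω₂=0.088
apply F[13]=-3.831 → step 14: x=0.066, v=-0.526, θ₁=-0.090, ω₁=0.344, θ₂=-0.050, ω₂=0.106
apply F[14]=-2.978 → step 15: x=0.055, v=-0.579, θ₁=-0.083, ω₁=0.379, θ₂=-0.048, ω₂=0.122
apply F[15]=-2.239 → step 16: x=0.043, v=-0.618, θ₁=-0.075, ω₁=0.400, θ₂=-0.045, ω₂=0.136
apply F[16]=-1.616 → step 17: x=0.030, v=-0.643, θ₁=-0.067, ω₁=0.408, θ₂=-0.042, ω₂=0.147
max |θ₁| = 0.106 ≤ 0.187 over all 18 states.

Answer: never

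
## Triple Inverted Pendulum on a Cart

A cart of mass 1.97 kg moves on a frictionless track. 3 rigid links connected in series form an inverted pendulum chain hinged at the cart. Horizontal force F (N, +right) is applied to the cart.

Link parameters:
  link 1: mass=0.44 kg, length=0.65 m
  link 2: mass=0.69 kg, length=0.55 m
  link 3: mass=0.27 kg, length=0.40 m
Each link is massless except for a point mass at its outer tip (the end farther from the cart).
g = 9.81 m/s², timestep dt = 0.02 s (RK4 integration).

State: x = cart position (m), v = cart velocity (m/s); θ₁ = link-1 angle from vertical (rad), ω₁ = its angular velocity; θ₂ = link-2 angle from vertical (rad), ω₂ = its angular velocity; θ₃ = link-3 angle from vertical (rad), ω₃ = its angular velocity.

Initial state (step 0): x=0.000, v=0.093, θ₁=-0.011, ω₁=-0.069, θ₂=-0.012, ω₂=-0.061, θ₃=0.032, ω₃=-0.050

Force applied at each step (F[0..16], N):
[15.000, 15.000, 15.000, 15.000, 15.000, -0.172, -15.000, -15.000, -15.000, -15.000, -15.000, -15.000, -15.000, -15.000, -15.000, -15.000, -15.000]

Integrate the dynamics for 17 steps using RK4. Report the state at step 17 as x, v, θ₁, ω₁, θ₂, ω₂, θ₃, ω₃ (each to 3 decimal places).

apply F[0]=+15.000 → step 1: x=0.003, v=0.247, θ₁=-0.015, ω₁=-0.310, θ₂=-0.013, ω₂=-0.067, θ₃=0.031, ω₃=-0.020
apply F[1]=+15.000 → step 2: x=0.010, v=0.402, θ₁=-0.023, ω₁=-0.556, θ₂=-0.015, ω₂=-0.068, θ₃=0.031, ω₃=0.010
apply F[2]=+15.000 → step 3: x=0.019, v=0.558, θ₁=-0.037, ω₁=-0.815, θ₂=-0.016, ω₂=-0.059, θ₃=0.032, ω₃=0.040
apply F[3]=+15.000 → step 4: x=0.032, v=0.716, θ₁=-0.056, ω₁=-1.089, θ₂=-0.017, ω₂=-0.035, θ₃=0.033, ω₃=0.070
apply F[4]=+15.000 → step 5: x=0.048, v=0.876, θ₁=-0.081, ω₁=-1.383, θ₂=-0.017, ω₂=0.007, θ₃=0.034, ω₃=0.098
apply F[5]=-0.172 → step 6: x=0.066, v=0.886, θ₁=-0.109, ω₁=-1.469, θ₂=-0.016, ω₂=0.076, θ₃=0.037, ω₃=0.128
apply F[6]=-15.000 → step 7: x=0.082, v=0.749, θ₁=-0.138, ω₁=-1.363, θ₂=-0.014, ω₂=0.182, θ₃=0.040, ω₃=0.162
apply F[7]=-15.000 → step 8: x=0.096, v=0.616, θ₁=-0.164, ω₁=-1.291, θ₂=-0.009, ω₂=0.322, θ₃=0.043, ω₃=0.195
apply F[8]=-15.000 → step 9: x=0.107, v=0.487, θ₁=-0.189, ω₁=-1.250, θ₂=-0.001, ω₂=0.495, θ₃=0.047, ω₃=0.226
apply F[9]=-15.000 → step 10: x=0.115, v=0.360, θ₁=-0.214, ω₁=-1.238, θ₂=0.011, ω₂=0.701, θ₃=0.052, ω₃=0.254
apply F[10]=-15.000 → step 11: x=0.121, v=0.235, θ₁=-0.239, ω₁=-1.253, θ₂=0.027, ω₂=0.939, θ₃=0.058, ω₃=0.274
apply F[11]=-15.000 → step 12: x=0.125, v=0.112, θ₁=-0.264, ω₁=-1.289, θ₂=0.049, ω₂=1.204, θ₃=0.063, ω₃=0.286
apply F[12]=-15.000 → step 13: x=0.126, v=-0.011, θ₁=-0.291, ω₁=-1.341, θ₂=0.076, ω₂=1.493, θ₃=0.069, ω₃=0.288
apply F[13]=-15.000 → step 14: x=0.124, v=-0.135, θ₁=-0.318, ω₁=-1.401, θ₂=0.109, ω₂=1.799, θ₃=0.075, ω₃=0.280
apply F[14]=-15.000 → step 15: x=0.120, v=-0.259, θ₁=-0.347, ω₁=-1.461, θ₂=0.148, ω₂=2.113, θ₃=0.080, ω₃=0.264
apply F[15]=-15.000 → step 16: x=0.114, v=-0.384, θ₁=-0.377, ω₁=-1.511, θ₂=0.193, ω₂=2.428, θ₃=0.085, ω₃=0.242
apply F[16]=-15.000 → step 17: x=0.105, v=-0.512, θ₁=-0.407, ω₁=-1.546, θ₂=0.245, ω₂=2.738, θ₃=0.090, ω₃=0.218

Answer: x=0.105, v=-0.512, θ₁=-0.407, ω₁=-1.546, θ₂=0.245, ω₂=2.738, θ₃=0.090, ω₃=0.218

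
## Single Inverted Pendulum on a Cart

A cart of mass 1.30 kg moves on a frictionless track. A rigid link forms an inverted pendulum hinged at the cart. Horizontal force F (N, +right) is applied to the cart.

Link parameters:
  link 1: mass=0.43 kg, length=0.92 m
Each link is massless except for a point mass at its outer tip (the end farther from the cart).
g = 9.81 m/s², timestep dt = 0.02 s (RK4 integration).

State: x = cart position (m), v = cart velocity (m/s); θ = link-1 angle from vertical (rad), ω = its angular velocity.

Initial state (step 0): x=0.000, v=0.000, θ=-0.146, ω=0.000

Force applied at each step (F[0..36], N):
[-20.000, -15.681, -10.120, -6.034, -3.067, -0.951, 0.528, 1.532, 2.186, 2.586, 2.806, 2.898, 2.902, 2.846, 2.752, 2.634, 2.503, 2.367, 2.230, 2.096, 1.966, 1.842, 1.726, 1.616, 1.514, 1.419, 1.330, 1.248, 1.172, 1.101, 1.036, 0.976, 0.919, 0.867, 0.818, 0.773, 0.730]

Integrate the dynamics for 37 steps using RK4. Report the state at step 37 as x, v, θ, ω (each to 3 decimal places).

apply F[0]=-20.000 → step 1: x=-0.003, v=-0.296, θ=-0.143, ω=0.288
apply F[1]=-15.681 → step 2: x=-0.011, v=-0.527, θ=-0.135, ω=0.507
apply F[2]=-10.120 → step 3: x=-0.023, v=-0.674, θ=-0.124, ω=0.638
apply F[3]=-6.034 → step 4: x=-0.038, v=-0.759, θ=-0.110, ω=0.705
apply F[4]=-3.067 → step 5: x=-0.053, v=-0.800, θ=-0.096, ω=0.727
apply F[5]=-0.951 → step 6: x=-0.069, v=-0.809, θ=-0.082, ω=0.718
apply F[6]=+0.528 → step 7: x=-0.085, v=-0.797, θ=-0.068, ω=0.688
apply F[7]=+1.532 → step 8: x=-0.101, v=-0.769, θ=-0.054, ω=0.645
apply F[8]=+2.186 → step 9: x=-0.116, v=-0.733, θ=-0.042, ω=0.596
apply F[9]=+2.586 → step 10: x=-0.130, v=-0.691, θ=-0.030, ω=0.542
apply F[10]=+2.806 → step 11: x=-0.144, v=-0.646, θ=-0.020, ω=0.488
apply F[11]=+2.898 → step 12: x=-0.156, v=-0.600, θ=-0.011, ω=0.435
apply F[12]=+2.902 → step 13: x=-0.168, v=-0.555, θ=-0.003, ω=0.385
apply F[13]=+2.846 → step 14: x=-0.178, v=-0.512, θ=0.005, ω=0.338
apply F[14]=+2.752 → step 15: x=-0.188, v=-0.470, θ=0.011, ω=0.294
apply F[15]=+2.634 → step 16: x=-0.197, v=-0.430, θ=0.016, ω=0.254
apply F[16]=+2.503 → step 17: x=-0.205, v=-0.393, θ=0.021, ω=0.217
apply F[17]=+2.367 → step 18: x=-0.213, v=-0.358, θ=0.025, ω=0.184
apply F[18]=+2.230 → step 19: x=-0.220, v=-0.325, θ=0.028, ω=0.154
apply F[19]=+2.096 → step 20: x=-0.226, v=-0.295, θ=0.031, ω=0.128
apply F[20]=+1.966 → step 21: x=-0.231, v=-0.267, θ=0.034, ω=0.104
apply F[21]=+1.842 → step 22: x=-0.237, v=-0.241, θ=0.035, ω=0.083
apply F[22]=+1.726 → step 23: x=-0.241, v=-0.217, θ=0.037, ω=0.065
apply F[23]=+1.616 → step 24: x=-0.245, v=-0.194, θ=0.038, ω=0.048
apply F[24]=+1.514 → step 25: x=-0.249, v=-0.173, θ=0.039, ω=0.034
apply F[25]=+1.419 → step 26: x=-0.252, v=-0.154, θ=0.039, ω=0.021
apply F[26]=+1.330 → step 27: x=-0.255, v=-0.136, θ=0.040, ω=0.010
apply F[27]=+1.248 → step 28: x=-0.258, v=-0.120, θ=0.040, ω=0.001
apply F[28]=+1.172 → step 29: x=-0.260, v=-0.104, θ=0.040, ω=-0.007
apply F[29]=+1.101 → step 30: x=-0.262, v=-0.090, θ=0.040, ω=-0.015
apply F[30]=+1.036 → step 31: x=-0.263, v=-0.076, θ=0.039, ω=-0.021
apply F[31]=+0.976 → step 32: x=-0.265, v=-0.064, θ=0.039, ω=-0.026
apply F[32]=+0.919 → step 33: x=-0.266, v=-0.052, θ=0.038, ω=-0.030
apply F[33]=+0.867 → step 34: x=-0.267, v=-0.041, θ=0.038, ω=-0.034
apply F[34]=+0.818 → step 35: x=-0.268, v=-0.031, θ=0.037, ω=-0.037
apply F[35]=+0.773 → step 36: x=-0.268, v=-0.022, θ=0.036, ω=-0.040
apply F[36]=+0.730 → step 37: x=-0.269, v=-0.013, θ=0.035, ω=-0.042

Answer: x=-0.269, v=-0.013, θ=0.035, ω=-0.042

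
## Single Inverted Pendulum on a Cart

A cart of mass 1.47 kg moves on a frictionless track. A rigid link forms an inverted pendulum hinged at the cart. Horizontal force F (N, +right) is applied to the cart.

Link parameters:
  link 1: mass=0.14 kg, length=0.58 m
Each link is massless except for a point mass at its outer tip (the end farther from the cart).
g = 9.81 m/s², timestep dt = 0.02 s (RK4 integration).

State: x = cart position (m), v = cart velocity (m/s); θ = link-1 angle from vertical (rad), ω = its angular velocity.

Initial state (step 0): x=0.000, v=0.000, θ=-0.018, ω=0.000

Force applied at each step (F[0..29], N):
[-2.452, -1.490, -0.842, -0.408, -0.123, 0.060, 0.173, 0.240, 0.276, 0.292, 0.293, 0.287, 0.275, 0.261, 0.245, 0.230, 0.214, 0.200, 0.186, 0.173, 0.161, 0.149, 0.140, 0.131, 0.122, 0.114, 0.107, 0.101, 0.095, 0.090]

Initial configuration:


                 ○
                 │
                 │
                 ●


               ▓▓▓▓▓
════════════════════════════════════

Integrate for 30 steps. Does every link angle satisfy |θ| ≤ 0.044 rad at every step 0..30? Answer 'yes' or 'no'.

Answer: yes

Derivation:
apply F[0]=-2.452 → step 1: x=-0.000, v=-0.033, θ=-0.017, ω=0.051
apply F[1]=-1.490 → step 2: x=-0.001, v=-0.053, θ=-0.016, ω=0.080
apply F[2]=-0.842 → step 3: x=-0.002, v=-0.064, θ=-0.014, ω=0.094
apply F[3]=-0.408 → step 4: x=-0.004, v=-0.069, θ=-0.013, ω=0.098
apply F[4]=-0.123 → step 5: x=-0.005, v=-0.071, θ=-0.011, ω=0.097
apply F[5]=+0.060 → step 6: x=-0.007, v=-0.070, θ=-0.009, ω=0.092
apply F[6]=+0.173 → step 7: x=-0.008, v=-0.067, θ=-0.007, ω=0.085
apply F[7]=+0.240 → step 8: x=-0.009, v=-0.064, θ=-0.005, ω=0.077
apply F[8]=+0.276 → step 9: x=-0.010, v=-0.060, θ=-0.004, ω=0.069
apply F[9]=+0.292 → step 10: x=-0.012, v=-0.056, θ=-0.003, ω=0.061
apply F[10]=+0.293 → step 11: x=-0.013, v=-0.052, θ=-0.001, ω=0.053
apply F[11]=+0.287 → step 12: x=-0.014, v=-0.048, θ=-0.000, ω=0.046
apply F[12]=+0.275 → step 13: x=-0.015, v=-0.044, θ=0.000, ω=0.040
apply F[13]=+0.261 → step 14: x=-0.015, v=-0.041, θ=0.001, ω=0.034
apply F[14]=+0.245 → step 15: x=-0.016, v=-0.038, θ=0.002, ω=0.029
apply F[15]=+0.230 → step 16: x=-0.017, v=-0.035, θ=0.002, ω=0.024
apply F[16]=+0.214 → step 17: x=-0.018, v=-0.032, θ=0.003, ω=0.020
apply F[17]=+0.200 → step 18: x=-0.018, v=-0.029, θ=0.003, ω=0.016
apply F[18]=+0.186 → step 19: x=-0.019, v=-0.027, θ=0.003, ω=0.013
apply F[19]=+0.173 → step 20: x=-0.019, v=-0.024, θ=0.004, ω=0.010
apply F[20]=+0.161 → step 21: x=-0.020, v=-0.022, θ=0.004, ω=0.008
apply F[21]=+0.149 → step 22: x=-0.020, v=-0.020, θ=0.004, ω=0.006
apply F[22]=+0.140 → step 23: x=-0.021, v=-0.018, θ=0.004, ω=0.004
apply F[23]=+0.131 → step 24: x=-0.021, v=-0.017, θ=0.004, ω=0.003
apply F[24]=+0.122 → step 25: x=-0.021, v=-0.015, θ=0.004, ω=0.001
apply F[25]=+0.114 → step 26: x=-0.022, v=-0.014, θ=0.004, ω=0.000
apply F[26]=+0.107 → step 27: x=-0.022, v=-0.012, θ=0.004, ω=-0.001
apply F[27]=+0.101 → step 28: x=-0.022, v=-0.011, θ=0.004, ω=-0.002
apply F[28]=+0.095 → step 29: x=-0.022, v=-0.010, θ=0.004, ω=-0.002
apply F[29]=+0.090 → step 30: x=-0.022, v=-0.009, θ=0.004, ω=-0.003
Max |angle| over trajectory = 0.018 rad; bound = 0.044 → within bound.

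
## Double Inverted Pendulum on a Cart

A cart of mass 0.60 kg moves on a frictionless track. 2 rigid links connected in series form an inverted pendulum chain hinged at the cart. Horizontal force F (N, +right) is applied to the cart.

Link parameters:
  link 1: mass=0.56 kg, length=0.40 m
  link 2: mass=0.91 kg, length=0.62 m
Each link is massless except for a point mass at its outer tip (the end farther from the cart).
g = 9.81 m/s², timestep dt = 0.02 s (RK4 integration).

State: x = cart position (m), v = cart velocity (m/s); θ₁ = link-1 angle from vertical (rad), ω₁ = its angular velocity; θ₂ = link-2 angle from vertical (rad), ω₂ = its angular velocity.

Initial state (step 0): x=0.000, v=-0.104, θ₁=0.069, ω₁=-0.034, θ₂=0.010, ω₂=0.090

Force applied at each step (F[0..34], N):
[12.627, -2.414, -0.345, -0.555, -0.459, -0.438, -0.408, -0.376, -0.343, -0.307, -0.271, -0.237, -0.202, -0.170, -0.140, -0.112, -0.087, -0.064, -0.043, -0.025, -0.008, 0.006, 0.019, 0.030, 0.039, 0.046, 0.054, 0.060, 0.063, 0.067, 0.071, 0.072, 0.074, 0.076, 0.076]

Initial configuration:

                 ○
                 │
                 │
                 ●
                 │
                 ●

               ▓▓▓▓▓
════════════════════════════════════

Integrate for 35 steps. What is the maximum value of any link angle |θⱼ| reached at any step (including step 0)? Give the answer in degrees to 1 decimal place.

Answer: 4.0°

Derivation:
apply F[0]=+12.627 → step 1: x=0.002, v=0.282, θ₁=0.060, ω₁=-0.916, θ₂=0.011, ω₂=0.039
apply F[1]=-2.414 → step 2: x=0.006, v=0.178, θ₁=0.044, ω₁=-0.601, θ₂=0.012, ω₂=0.008
apply F[2]=-0.345 → step 3: x=0.010, v=0.148, θ₁=0.034, ω₁=-0.487, θ₂=0.012, ω₂=-0.014
apply F[3]=-0.555 → step 4: x=0.012, v=0.116, θ₁=0.025, ω₁=-0.378, θ₂=0.011, ω₂=-0.029
apply F[4]=-0.459 → step 5: x=0.014, v=0.090, θ₁=0.018, ω₁=-0.295, θ₂=0.011, ω₂=-0.037
apply F[5]=-0.438 → step 6: x=0.016, v=0.068, θ₁=0.013, ω₁=-0.228, θ₂=0.010, ω₂=-0.042
apply F[6]=-0.408 → step 7: x=0.017, v=0.049, θ₁=0.009, ω₁=-0.174, θ₂=0.009, ω₂=-0.043
apply F[7]=-0.376 → step 8: x=0.018, v=0.033, θ₁=0.006, ω₁=-0.131, θ₂=0.008, ω₂=-0.042
apply F[8]=-0.343 → step 9: x=0.018, v=0.019, θ₁=0.004, ω₁=-0.096, θ₂=0.007, ω₂=-0.040
apply F[9]=-0.307 → step 10: x=0.019, v=0.008, θ₁=0.002, ω₁=-0.068, θ₂=0.006, ω₂=-0.037
apply F[10]=-0.271 → step 11: x=0.019, v=-0.002, θ₁=0.001, ω₁=-0.047, θ₂=0.006, ω₂=-0.033
apply F[11]=-0.237 → step 12: x=0.019, v=-0.010, θ₁=0.000, ω₁=-0.030, θ₂=0.005, ω₂=-0.029
apply F[12]=-0.202 → step 13: x=0.018, v=-0.017, θ₁=-0.000, ω₁=-0.017, θ₂=0.005, ω₂=-0.025
apply F[13]=-0.170 → step 14: x=0.018, v=-0.022, θ₁=-0.000, ω₁=-0.007, θ₂=0.004, ω₂=-0.021
apply F[14]=-0.140 → step 15: x=0.017, v=-0.027, θ₁=-0.000, ω₁=0.001, θ₂=0.004, ω₂=-0.018
apply F[15]=-0.112 → step 16: x=0.017, v=-0.030, θ₁=-0.000, ω₁=0.006, θ₂=0.003, ω₂=-0.014
apply F[16]=-0.087 → step 17: x=0.016, v=-0.033, θ₁=-0.000, ω₁=0.010, θ₂=0.003, ω₂=-0.011
apply F[17]=-0.064 → step 18: x=0.016, v=-0.035, θ₁=-0.000, ω₁=0.012, θ₂=0.003, ω₂=-0.009
apply F[18]=-0.043 → step 19: x=0.015, v=-0.037, θ₁=0.000, ω₁=0.014, θ₂=0.003, ω₂=-0.007
apply F[19]=-0.025 → step 20: x=0.014, v=-0.038, θ₁=0.000, ω₁=0.014, θ₂=0.003, ω₂=-0.005
apply F[20]=-0.008 → step 21: x=0.013, v=-0.038, θ₁=0.001, ω₁=0.015, θ₂=0.003, ω₂=-0.003
apply F[21]=+0.006 → step 22: x=0.013, v=-0.038, θ₁=0.001, ω₁=0.014, θ₂=0.003, ω₂=-0.002
apply F[22]=+0.019 → step 23: x=0.012, v=-0.038, θ₁=0.001, ω₁=0.014, θ₂=0.003, ω₂=-0.000
apply F[23]=+0.030 → step 24: x=0.011, v=-0.038, θ₁=0.002, ω₁=0.013, θ₂=0.003, ω₂=0.000
apply F[24]=+0.039 → step 25: x=0.010, v=-0.038, θ₁=0.002, ω₁=0.012, θ₂=0.003, ω₂=0.001
apply F[25]=+0.046 → step 26: x=0.010, v=-0.037, θ₁=0.002, ω₁=0.011, θ₂=0.003, ω₂=0.002
apply F[26]=+0.054 → step 27: x=0.009, v=-0.036, θ₁=0.002, ω₁=0.010, θ₂=0.003, ω₂=0.002
apply F[27]=+0.060 → step 28: x=0.008, v=-0.035, θ₁=0.002, ω₁=0.009, θ₂=0.003, ω₂=0.002
apply F[28]=+0.063 → step 29: x=0.007, v=-0.034, θ₁=0.003, ω₁=0.008, θ₂=0.003, ω₂=0.002
apply F[29]=+0.067 → step 30: x=0.007, v=-0.034, θ₁=0.003, ω₁=0.007, θ₂=0.003, ω₂=0.002
apply F[30]=+0.071 → step 31: x=0.006, v=-0.033, θ₁=0.003, ω₁=0.006, θ₂=0.003, ω₂=0.002
apply F[31]=+0.072 → step 32: x=0.005, v=-0.032, θ₁=0.003, ω₁=0.005, θ₂=0.003, ω₂=0.002
apply F[32]=+0.074 → step 33: x=0.005, v=-0.031, θ₁=0.003, ω₁=0.004, θ₂=0.003, ω₂=0.002
apply F[33]=+0.076 → step 34: x=0.004, v=-0.030, θ₁=0.003, ω₁=0.003, θ₂=0.003, ω₂=0.002
apply F[34]=+0.076 → step 35: x=0.004, v=-0.029, θ₁=0.003, ω₁=0.002, θ₂=0.003, ω₂=0.001
Max |angle| over trajectory = 0.069 rad = 4.0°.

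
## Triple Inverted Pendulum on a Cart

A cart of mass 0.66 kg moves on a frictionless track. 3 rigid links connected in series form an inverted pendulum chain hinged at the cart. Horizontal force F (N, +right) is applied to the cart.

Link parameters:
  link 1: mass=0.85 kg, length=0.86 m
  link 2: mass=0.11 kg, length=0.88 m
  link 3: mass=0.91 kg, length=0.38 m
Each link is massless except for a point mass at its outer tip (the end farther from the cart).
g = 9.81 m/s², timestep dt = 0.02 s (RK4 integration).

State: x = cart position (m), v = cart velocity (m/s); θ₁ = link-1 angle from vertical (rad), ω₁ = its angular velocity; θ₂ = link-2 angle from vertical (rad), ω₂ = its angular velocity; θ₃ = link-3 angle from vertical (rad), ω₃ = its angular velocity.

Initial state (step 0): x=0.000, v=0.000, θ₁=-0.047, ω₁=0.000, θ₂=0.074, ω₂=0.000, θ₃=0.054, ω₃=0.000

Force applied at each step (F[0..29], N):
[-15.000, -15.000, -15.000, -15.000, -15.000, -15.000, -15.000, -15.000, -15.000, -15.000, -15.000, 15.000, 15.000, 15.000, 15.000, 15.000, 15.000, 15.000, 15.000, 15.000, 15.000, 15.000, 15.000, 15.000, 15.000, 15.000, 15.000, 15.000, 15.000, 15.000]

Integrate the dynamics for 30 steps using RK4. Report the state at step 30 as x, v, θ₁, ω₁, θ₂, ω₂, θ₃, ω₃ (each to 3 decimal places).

apply F[0]=-15.000 → step 1: x=-0.004, v=-0.427, θ₁=-0.042, ω₁=0.451, θ₂=0.075, ω₂=0.103, θ₃=0.053, ω₃=-0.105
apply F[1]=-15.000 → step 2: x=-0.017, v=-0.861, θ₁=-0.029, ω₁=0.916, θ₂=0.078, ω₂=0.206, θ₃=0.050, ω₃=-0.225
apply F[2]=-15.000 → step 3: x=-0.039, v=-1.307, θ₁=-0.006, ω₁=1.406, θ₂=0.083, ω₂=0.304, θ₃=0.044, ω₃=-0.367
apply F[3]=-15.000 → step 4: x=-0.069, v=-1.765, θ₁=0.028, ω₁=1.926, θ₂=0.090, ω₂=0.390, θ₃=0.035, ω₃=-0.521
apply F[4]=-15.000 → step 5: x=-0.109, v=-2.230, θ₁=0.072, ω₁=2.472, θ₂=0.099, ω₂=0.449, θ₃=0.023, ω₃=-0.648
apply F[5]=-15.000 → step 6: x=-0.159, v=-2.688, θ₁=0.127, ω₁=3.024, θ₂=0.108, ω₂=0.458, θ₃=0.010, ω₃=-0.671
apply F[6]=-15.000 → step 7: x=-0.217, v=-3.115, θ₁=0.192, ω₁=3.546, θ₂=0.117, ω₂=0.404, θ₃=-0.002, ω₃=-0.510
apply F[7]=-15.000 → step 8: x=-0.283, v=-3.485, θ₁=0.268, ω₁=3.998, θ₂=0.124, ω₂=0.295, θ₃=-0.009, ω₃=-0.131
apply F[8]=-15.000 → step 9: x=-0.356, v=-3.781, θ₁=0.352, ω₁=4.352, θ₂=0.128, ω₂=0.167, θ₃=-0.006, ω₃=0.425
apply F[9]=-15.000 → step 10: x=-0.434, v=-3.998, θ₁=0.441, ω₁=4.599, θ₂=0.131, ω₂=0.070, θ₃=0.008, ω₃=1.052
apply F[10]=-15.000 → step 11: x=-0.515, v=-4.143, θ₁=0.535, ω₁=4.751, θ₂=0.132, ω₂=0.052, θ₃=0.035, ω₃=1.626
apply F[11]=+15.000 → step 12: x=-0.594, v=-3.719, θ₁=0.627, ω₁=4.469, θ₂=0.133, ω₂=0.036, θ₃=0.068, ω₃=1.611
apply F[12]=+15.000 → step 13: x=-0.664, v=-3.337, θ₁=0.714, ω₁=4.283, θ₂=0.133, ω₂=-0.006, θ₃=0.100, ω₃=1.579
apply F[13]=+15.000 → step 14: x=-0.727, v=-2.982, θ₁=0.799, ω₁=4.167, θ₂=0.132, ω₂=-0.076, θ₃=0.131, ω₃=1.565
apply F[14]=+15.000 → step 15: x=-0.784, v=-2.643, θ₁=0.881, ω₁=4.104, θ₂=0.130, ω₂=-0.170, θ₃=0.162, ω₃=1.577
apply F[15]=+15.000 → step 16: x=-0.833, v=-2.311, θ₁=0.963, ω₁=4.083, θ₂=0.125, ω₂=-0.280, θ₃=0.194, ω₃=1.614
apply F[16]=+15.000 → step 17: x=-0.876, v=-1.981, θ₁=1.045, ω₁=4.094, θ₂=0.118, ω₂=-0.397, θ₃=0.227, ω₃=1.663
apply F[17]=+15.000 → step 18: x=-0.912, v=-1.648, θ₁=1.127, ω₁=4.133, θ₂=0.109, ω₂=-0.513, θ₃=0.261, ω₃=1.713
apply F[18]=+15.000 → step 19: x=-0.942, v=-1.307, θ₁=1.210, ω₁=4.199, θ₂=0.098, ω₂=-0.619, θ₃=0.295, ω₃=1.749
apply F[19]=+15.000 → step 20: x=-0.964, v=-0.957, θ₁=1.295, ω₁=4.291, θ₂=0.085, ω₂=-0.707, θ₃=0.331, ω₃=1.761
apply F[20]=+15.000 → step 21: x=-0.980, v=-0.594, θ₁=1.382, ω₁=4.412, θ₂=0.070, ω₂=-0.772, θ₃=0.366, ω₃=1.743
apply F[21]=+15.000 → step 22: x=-0.988, v=-0.212, θ₁=1.472, ω₁=4.566, θ₂=0.054, ω₂=-0.812, θ₃=0.400, ω₃=1.696
apply F[22]=+15.000 → step 23: x=-0.988, v=0.192, θ₁=1.565, ω₁=4.759, θ₂=0.038, ω₂=-0.824, θ₃=0.433, ω₃=1.628
apply F[23]=+15.000 → step 24: x=-0.980, v=0.625, θ₁=1.663, ω₁=4.998, θ₂=0.021, ω₂=-0.808, θ₃=0.465, ω₃=1.552
apply F[24]=+15.000 → step 25: x=-0.963, v=1.098, θ₁=1.765, ω₁=5.294, θ₂=0.005, ω₂=-0.762, θ₃=0.495, ω₃=1.488
apply F[25]=+15.000 → step 26: x=-0.936, v=1.622, θ₁=1.875, ω₁=5.663, θ₂=-0.009, ω₂=-0.685, θ₃=0.525, ω₃=1.465
apply F[26]=+15.000 → step 27: x=-0.898, v=2.214, θ₁=1.993, ω₁=6.128, θ₂=-0.022, ω₂=-0.577, θ₃=0.555, ω₃=1.531
apply F[27]=+15.000 → step 28: x=-0.847, v=2.900, θ₁=2.121, ω₁=6.722, θ₂=-0.032, ω₂=-0.438, θ₃=0.587, ω₃=1.763
apply F[28]=+15.000 → step 29: x=-0.781, v=3.714, θ₁=2.263, ω₁=7.499, θ₂=-0.039, ω₂=-0.274, θ₃=0.627, ω₃=2.294
apply F[29]=+15.000 → step 30: x=-0.697, v=4.707, θ₁=2.422, ω₁=8.533, θ₂=-0.043, ω₂=-0.099, θ₃=0.683, ω₃=3.374

Answer: x=-0.697, v=4.707, θ₁=2.422, ω₁=8.533, θ₂=-0.043, ω₂=-0.099, θ₃=0.683, ω₃=3.374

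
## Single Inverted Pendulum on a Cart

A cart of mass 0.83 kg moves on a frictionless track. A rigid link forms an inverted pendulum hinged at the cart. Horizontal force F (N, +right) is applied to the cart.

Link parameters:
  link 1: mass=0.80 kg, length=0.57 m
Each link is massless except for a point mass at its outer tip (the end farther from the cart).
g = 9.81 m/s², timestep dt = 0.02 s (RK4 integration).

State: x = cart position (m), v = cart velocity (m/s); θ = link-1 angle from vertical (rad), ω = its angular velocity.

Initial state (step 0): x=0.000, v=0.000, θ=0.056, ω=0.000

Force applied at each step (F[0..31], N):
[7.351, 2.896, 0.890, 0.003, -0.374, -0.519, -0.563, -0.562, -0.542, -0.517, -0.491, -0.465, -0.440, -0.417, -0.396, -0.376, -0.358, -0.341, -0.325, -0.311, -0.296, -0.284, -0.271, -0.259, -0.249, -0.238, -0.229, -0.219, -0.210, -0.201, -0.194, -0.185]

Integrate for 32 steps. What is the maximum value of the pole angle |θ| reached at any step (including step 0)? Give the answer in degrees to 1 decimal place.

apply F[0]=+7.351 → step 1: x=0.002, v=0.166, θ=0.053, ω=-0.272
apply F[1]=+2.896 → step 2: x=0.006, v=0.226, θ=0.047, ω=-0.360
apply F[2]=+0.890 → step 3: x=0.010, v=0.240, θ=0.040, ω=-0.369
apply F[3]=+0.003 → step 4: x=0.015, v=0.233, θ=0.033, ω=-0.345
apply F[4]=-0.374 → step 5: x=0.019, v=0.219, θ=0.026, ω=-0.309
apply F[5]=-0.519 → step 6: x=0.024, v=0.202, θ=0.020, ω=-0.272
apply F[6]=-0.563 → step 7: x=0.028, v=0.185, θ=0.015, ω=-0.236
apply F[7]=-0.562 → step 8: x=0.031, v=0.169, θ=0.011, ω=-0.204
apply F[8]=-0.542 → step 9: x=0.034, v=0.154, θ=0.007, ω=-0.175
apply F[9]=-0.517 → step 10: x=0.037, v=0.141, θ=0.004, ω=-0.149
apply F[10]=-0.491 → step 11: x=0.040, v=0.128, θ=0.001, ω=-0.127
apply F[11]=-0.465 → step 12: x=0.042, v=0.117, θ=-0.001, ω=-0.108
apply F[12]=-0.440 → step 13: x=0.045, v=0.107, θ=-0.003, ω=-0.091
apply F[13]=-0.417 → step 14: x=0.047, v=0.098, θ=-0.005, ω=-0.076
apply F[14]=-0.396 → step 15: x=0.049, v=0.089, θ=-0.006, ω=-0.063
apply F[15]=-0.376 → step 16: x=0.050, v=0.082, θ=-0.008, ω=-0.052
apply F[16]=-0.358 → step 17: x=0.052, v=0.075, θ=-0.009, ω=-0.042
apply F[17]=-0.341 → step 18: x=0.053, v=0.068, θ=-0.009, ω=-0.034
apply F[18]=-0.325 → step 19: x=0.055, v=0.062, θ=-0.010, ω=-0.027
apply F[19]=-0.311 → step 20: x=0.056, v=0.056, θ=-0.010, ω=-0.020
apply F[20]=-0.296 → step 21: x=0.057, v=0.051, θ=-0.011, ω=-0.015
apply F[21]=-0.284 → step 22: x=0.058, v=0.047, θ=-0.011, ω=-0.010
apply F[22]=-0.271 → step 23: x=0.059, v=0.042, θ=-0.011, ω=-0.006
apply F[23]=-0.259 → step 24: x=0.060, v=0.038, θ=-0.011, ω=-0.003
apply F[24]=-0.249 → step 25: x=0.060, v=0.034, θ=-0.011, ω=0.000
apply F[25]=-0.238 → step 26: x=0.061, v=0.030, θ=-0.011, ω=0.003
apply F[26]=-0.229 → step 27: x=0.061, v=0.027, θ=-0.011, ω=0.005
apply F[27]=-0.219 → step 28: x=0.062, v=0.024, θ=-0.011, ω=0.007
apply F[28]=-0.210 → step 29: x=0.062, v=0.021, θ=-0.011, ω=0.008
apply F[29]=-0.201 → step 30: x=0.063, v=0.018, θ=-0.011, ω=0.009
apply F[30]=-0.194 → step 31: x=0.063, v=0.015, θ=-0.010, ω=0.010
apply F[31]=-0.185 → step 32: x=0.063, v=0.013, θ=-0.010, ω=0.011
Max |angle| over trajectory = 0.056 rad = 3.2°.

Answer: 3.2°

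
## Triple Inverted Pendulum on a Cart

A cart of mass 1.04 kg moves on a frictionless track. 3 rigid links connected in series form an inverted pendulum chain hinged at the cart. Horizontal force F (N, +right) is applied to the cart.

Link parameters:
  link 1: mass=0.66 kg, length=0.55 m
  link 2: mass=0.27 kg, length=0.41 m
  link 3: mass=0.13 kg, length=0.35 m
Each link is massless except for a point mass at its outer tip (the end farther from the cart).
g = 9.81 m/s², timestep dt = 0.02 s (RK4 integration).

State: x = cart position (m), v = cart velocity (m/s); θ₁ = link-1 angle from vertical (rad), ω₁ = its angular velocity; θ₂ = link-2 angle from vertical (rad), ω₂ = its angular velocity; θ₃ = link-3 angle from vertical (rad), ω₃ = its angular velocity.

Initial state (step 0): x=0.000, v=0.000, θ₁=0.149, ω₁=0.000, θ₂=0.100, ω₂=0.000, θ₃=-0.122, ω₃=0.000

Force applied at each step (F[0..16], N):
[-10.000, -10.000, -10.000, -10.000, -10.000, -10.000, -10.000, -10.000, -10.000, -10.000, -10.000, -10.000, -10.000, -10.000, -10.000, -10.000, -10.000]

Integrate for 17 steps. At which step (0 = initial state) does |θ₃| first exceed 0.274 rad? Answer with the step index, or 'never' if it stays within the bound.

apply F[0]=-10.000 → step 1: x=-0.002, v=-0.217, θ₁=0.154, ω₁=0.452, θ₂=0.100, ω₂=0.008, θ₃=-0.123, ω₃=-0.146
apply F[1]=-10.000 → step 2: x=-0.009, v=-0.434, θ₁=0.167, ω₁=0.907, θ₂=0.100, ω₂=0.011, θ₃=-0.128, ω₃=-0.288
apply F[2]=-10.000 → step 3: x=-0.020, v=-0.651, θ₁=0.190, ω₁=1.371, θ₂=0.100, ω₂=0.005, θ₃=-0.135, ω₃=-0.420
apply F[3]=-10.000 → step 4: x=-0.035, v=-0.867, θ₁=0.222, ω₁=1.842, θ₂=0.100, ω₂=-0.012, θ₃=-0.144, ω₃=-0.535
apply F[4]=-10.000 → step 5: x=-0.054, v=-1.081, θ₁=0.264, ω₁=2.318, θ₂=0.100, ω₂=-0.037, θ₃=-0.156, ω₃=-0.625
apply F[5]=-10.000 → step 6: x=-0.078, v=-1.289, θ₁=0.315, ω₁=2.793, θ₂=0.099, ω₂=-0.062, θ₃=-0.169, ω₃=-0.682
apply F[6]=-10.000 → step 7: x=-0.106, v=-1.487, θ₁=0.375, ω₁=3.255, θ₂=0.098, ω₂=-0.073, θ₃=-0.183, ω₃=-0.699
apply F[7]=-10.000 → step 8: x=-0.137, v=-1.669, θ₁=0.445, ω₁=3.693, θ₂=0.096, ω₂=-0.051, θ₃=-0.197, ω₃=-0.671
apply F[8]=-10.000 → step 9: x=-0.172, v=-1.832, θ₁=0.523, ω₁=4.097, θ₂=0.096, ω₂=0.023, θ₃=-0.210, ω₃=-0.599
apply F[9]=-10.000 → step 10: x=-0.210, v=-1.971, θ₁=0.608, ω₁=4.459, θ₂=0.098, ω₂=0.166, θ₃=-0.221, ω₃=-0.489
apply F[10]=-10.000 → step 11: x=-0.251, v=-2.085, θ₁=0.701, ω₁=4.780, θ₂=0.103, ω₂=0.389, θ₃=-0.229, ω₃=-0.348
apply F[11]=-10.000 → step 12: x=-0.294, v=-2.173, θ₁=0.799, ω₁=5.063, θ₂=0.114, ω₂=0.696, θ₃=-0.234, ω₃=-0.182
apply F[12]=-10.000 → step 13: x=-0.338, v=-2.236, θ₁=0.903, ω₁=5.315, θ₂=0.131, ω₂=1.089, θ₃=-0.236, ω₃=0.003
apply F[13]=-10.000 → step 14: x=-0.383, v=-2.274, θ₁=1.012, ω₁=5.542, θ₂=0.158, ω₂=1.562, θ₃=-0.234, ω₃=0.208
apply F[14]=-10.000 → step 15: x=-0.429, v=-2.288, θ₁=1.125, ω₁=5.751, θ₂=0.194, ω₂=2.113, θ₃=-0.228, ω₃=0.436
apply F[15]=-10.000 → step 16: x=-0.474, v=-2.279, θ₁=1.242, ω₁=5.944, θ₂=0.243, ω₂=2.735, θ₃=-0.217, ω₃=0.696
apply F[16]=-10.000 → step 17: x=-0.520, v=-2.247, θ₁=1.362, ω₁=6.125, θ₂=0.304, ω₂=3.424, θ₃=-0.200, ω₃=1.003
max |θ₃| = 0.236 ≤ 0.274 over all 18 states.

Answer: never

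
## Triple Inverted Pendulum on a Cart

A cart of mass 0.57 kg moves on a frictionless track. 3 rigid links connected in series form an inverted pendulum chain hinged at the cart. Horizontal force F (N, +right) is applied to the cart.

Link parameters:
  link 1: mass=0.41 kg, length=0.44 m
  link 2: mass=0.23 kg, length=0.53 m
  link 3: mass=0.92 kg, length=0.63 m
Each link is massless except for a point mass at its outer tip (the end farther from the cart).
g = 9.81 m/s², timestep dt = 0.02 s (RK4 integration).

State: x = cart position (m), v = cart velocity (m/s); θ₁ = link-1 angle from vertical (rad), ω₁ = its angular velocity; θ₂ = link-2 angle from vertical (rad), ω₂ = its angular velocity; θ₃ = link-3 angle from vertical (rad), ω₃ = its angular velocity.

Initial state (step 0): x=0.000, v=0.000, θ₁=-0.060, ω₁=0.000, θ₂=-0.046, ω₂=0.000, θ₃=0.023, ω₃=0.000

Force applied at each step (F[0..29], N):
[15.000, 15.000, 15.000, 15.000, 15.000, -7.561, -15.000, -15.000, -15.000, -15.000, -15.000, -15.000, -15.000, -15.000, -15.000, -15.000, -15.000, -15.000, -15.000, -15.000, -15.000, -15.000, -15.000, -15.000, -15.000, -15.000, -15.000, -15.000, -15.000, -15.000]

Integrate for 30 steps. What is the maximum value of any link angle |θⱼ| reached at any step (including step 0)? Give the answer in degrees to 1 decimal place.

apply F[0]=+15.000 → step 1: x=0.006, v=0.553, θ₁=-0.073, ω₁=-1.301, θ₂=-0.047, ω₂=-0.060, θ₃=0.024, ω₃=0.084
apply F[1]=+15.000 → step 2: x=0.022, v=1.106, θ₁=-0.112, ω₁=-2.619, θ₂=-0.048, ω₂=-0.086, θ₃=0.026, ω₃=0.145
apply F[2]=+15.000 → step 3: x=0.050, v=1.639, θ₁=-0.177, ω₁=-3.893, θ₂=-0.050, ω₂=-0.088, θ₃=0.029, ω₃=0.158
apply F[3]=+15.000 → step 4: x=0.087, v=2.116, θ₁=-0.266, ω₁=-4.961, θ₂=-0.052, ω₂=-0.140, θ₃=0.032, ω₃=0.108
apply F[4]=+15.000 → step 5: x=0.134, v=2.508, θ₁=-0.374, ω₁=-5.696, θ₂=-0.056, ω₂=-0.338, θ₃=0.033, ω₃=0.006
apply F[5]=-7.561 → step 6: x=0.181, v=2.255, θ₁=-0.484, ω₁=-5.380, θ₂=-0.063, ω₂=-0.317, θ₃=0.033, ω₃=0.012
apply F[6]=-15.000 → step 7: x=0.222, v=1.849, θ₁=-0.588, ω₁=-5.035, θ₂=-0.067, ω₂=-0.092, θ₃=0.034, ω₃=0.072
apply F[7]=-15.000 → step 8: x=0.255, v=1.471, θ₁=-0.687, ω₁=-4.870, θ₂=-0.066, ω₂=0.202, θ₃=0.036, ω₃=0.133
apply F[8]=-15.000 → step 9: x=0.281, v=1.105, θ₁=-0.783, ω₁=-4.818, θ₂=-0.059, ω₂=0.541, θ₃=0.040, ω₃=0.187
apply F[9]=-15.000 → step 10: x=0.300, v=0.742, θ₁=-0.880, ω₁=-4.837, θ₂=-0.045, ω₂=0.908, θ₃=0.044, ω₃=0.229
apply F[10]=-15.000 → step 11: x=0.311, v=0.374, θ₁=-0.977, ω₁=-4.901, θ₂=-0.023, ω₂=1.289, θ₃=0.049, ω₃=0.255
apply F[11]=-15.000 → step 12: x=0.315, v=0.000, θ₁=-1.076, ω₁=-4.992, θ₂=0.007, ω₂=1.673, θ₃=0.054, ω₃=0.269
apply F[12]=-15.000 → step 13: x=0.311, v=-0.382, θ₁=-1.177, ω₁=-5.102, θ₂=0.044, ω₂=2.051, θ₃=0.059, ω₃=0.272
apply F[13]=-15.000 → step 14: x=0.299, v=-0.773, θ₁=-1.280, ω₁=-5.225, θ₂=0.089, ω₂=2.414, θ₃=0.065, ω₃=0.273
apply F[14]=-15.000 → step 15: x=0.280, v=-1.172, θ₁=-1.386, ω₁=-5.364, θ₂=0.141, ω₂=2.751, θ₃=0.070, ω₃=0.278
apply F[15]=-15.000 → step 16: x=0.252, v=-1.577, θ₁=-1.495, ω₁=-5.526, θ₂=0.199, ω₂=3.052, θ₃=0.076, ω₃=0.298
apply F[16]=-15.000 → step 17: x=0.217, v=-1.989, θ₁=-1.607, ω₁=-5.727, θ₂=0.262, ω₂=3.304, θ₃=0.082, ω₃=0.341
apply F[17]=-15.000 → step 18: x=0.173, v=-2.410, θ₁=-1.724, ω₁=-5.995, θ₂=0.330, ω₂=3.490, θ₃=0.090, ω₃=0.416
apply F[18]=-15.000 → step 19: x=0.120, v=-2.847, θ₁=-1.848, ω₁=-6.377, θ₂=0.401, ω₂=3.591, θ₃=0.099, ω₃=0.523
apply F[19]=-15.000 → step 20: x=0.059, v=-3.319, θ₁=-1.981, ω₁=-6.948, θ₂=0.473, ω₂=3.590, θ₃=0.111, ω₃=0.642
apply F[20]=-15.000 → step 21: x=-0.013, v=-3.862, θ₁=-2.128, ω₁=-7.822, θ₂=0.544, ω₂=3.495, θ₃=0.125, ω₃=0.720
apply F[21]=-15.000 → step 22: x=-0.097, v=-4.546, θ₁=-2.297, ω₁=-9.164, θ₂=0.613, ω₂=3.410, θ₃=0.139, ω₃=0.619
apply F[22]=-15.000 → step 23: x=-0.196, v=-5.465, θ₁=-2.498, ω₁=-11.071, θ₂=0.683, ω₂=3.748, θ₃=0.146, ω₃=0.065
apply F[23]=-15.000 → step 24: x=-0.317, v=-6.585, θ₁=-2.741, ω₁=-13.123, θ₂=0.772, ω₂=5.392, θ₃=0.136, ω₃=-1.172
apply F[24]=-15.000 → step 25: x=-0.459, v=-7.521, θ₁=-3.018, ω₁=-14.502, θ₂=0.909, ω₂=8.457, θ₃=0.099, ω₃=-2.389
apply F[25]=-15.000 → step 26: x=-0.615, v=-8.006, θ₁=-3.319, ω₁=-15.624, θ₂=1.112, ω₂=11.923, θ₃=0.049, ω₃=-2.364
apply F[26]=-15.000 → step 27: x=-0.775, v=-7.916, θ₁=-3.646, ω₁=-17.104, θ₂=1.390, ω₂=15.943, θ₃=0.019, ω₃=-0.207
apply F[27]=-15.000 → step 28: x=-0.924, v=-6.795, θ₁=-4.003, ω₁=-18.439, θ₂=1.757, ω₂=20.770, θ₃=0.066, ω₃=5.753
apply F[28]=-15.000 → step 29: x=-1.039, v=-4.667, θ₁=-4.360, ω₁=-16.556, θ₂=2.196, ω₂=21.886, θ₃=0.274, ω₃=14.875
apply F[29]=-15.000 → step 30: x=-1.119, v=-3.530, θ₁=-4.657, ω₁=-13.385, θ₂=2.579, ω₂=15.583, θ₃=0.628, ω₃=19.625
Max |angle| over trajectory = 4.657 rad = 266.8°.

Answer: 266.8°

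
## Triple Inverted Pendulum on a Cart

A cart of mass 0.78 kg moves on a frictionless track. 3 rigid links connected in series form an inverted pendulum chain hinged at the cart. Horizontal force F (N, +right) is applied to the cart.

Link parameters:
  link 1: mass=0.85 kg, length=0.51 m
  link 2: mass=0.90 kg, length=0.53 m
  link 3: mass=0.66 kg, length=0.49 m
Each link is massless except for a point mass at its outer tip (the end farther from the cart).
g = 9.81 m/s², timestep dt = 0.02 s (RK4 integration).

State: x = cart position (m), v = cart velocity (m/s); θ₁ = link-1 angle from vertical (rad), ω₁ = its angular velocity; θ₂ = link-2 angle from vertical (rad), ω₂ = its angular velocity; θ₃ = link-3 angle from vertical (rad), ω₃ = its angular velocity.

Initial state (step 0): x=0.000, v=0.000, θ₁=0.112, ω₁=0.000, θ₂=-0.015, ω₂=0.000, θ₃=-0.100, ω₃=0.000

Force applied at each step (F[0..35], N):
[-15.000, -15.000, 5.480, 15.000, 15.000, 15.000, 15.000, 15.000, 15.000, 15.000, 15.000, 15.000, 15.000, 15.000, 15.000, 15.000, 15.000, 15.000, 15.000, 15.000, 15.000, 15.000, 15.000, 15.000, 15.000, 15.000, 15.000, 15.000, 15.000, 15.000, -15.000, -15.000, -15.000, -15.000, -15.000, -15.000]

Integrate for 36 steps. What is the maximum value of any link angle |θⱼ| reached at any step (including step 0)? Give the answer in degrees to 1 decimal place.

Answer: 160.5°

Derivation:
apply F[0]=-15.000 → step 1: x=-0.004, v=-0.433, θ₁=0.122, ω₁=0.952, θ₂=-0.016, ω₂=-0.080, θ₃=-0.100, ω₃=-0.041
apply F[1]=-15.000 → step 2: x=-0.017, v=-0.863, θ₁=0.150, ω₁=1.897, θ₂=-0.018, ω₂=-0.155, θ₃=-0.102, ω₃=-0.073
apply F[2]=+5.480 → step 3: x=-0.034, v=-0.803, θ₁=0.188, ω₁=1.949, θ₂=-0.023, ω₂=-0.294, θ₃=-0.103, ω₃=-0.117
apply F[3]=+15.000 → step 4: x=-0.047, v=-0.541, θ₁=0.225, ω₁=1.678, θ₂=-0.031, ω₂=-0.511, θ₃=-0.106, ω₃=-0.169
apply F[4]=+15.000 → step 5: x=-0.056, v=-0.298, θ₁=0.256, ω₁=1.489, θ₂=-0.043, ω₂=-0.775, θ₃=-0.110, ω₃=-0.215
apply F[5]=+15.000 → step 6: x=-0.059, v=-0.069, θ₁=0.284, ω₁=1.359, θ₂=-0.062, ω₂=-1.081, θ₃=-0.115, ω₃=-0.253
apply F[6]=+15.000 → step 7: x=-0.059, v=0.152, θ₁=0.311, ω₁=1.270, θ₂=-0.087, ω₂=-1.422, θ₃=-0.120, ω₃=-0.278
apply F[7]=+15.000 → step 8: x=-0.053, v=0.369, θ₁=0.335, ω₁=1.202, θ₂=-0.119, ω₂=-1.793, θ₃=-0.126, ω₃=-0.289
apply F[8]=+15.000 → step 9: x=-0.044, v=0.588, θ₁=0.359, ω₁=1.139, θ₂=-0.159, ω₂=-2.188, θ₃=-0.132, ω₃=-0.285
apply F[9]=+15.000 → step 10: x=-0.030, v=0.811, θ₁=0.381, ω₁=1.061, θ₂=-0.207, ω₂=-2.599, θ₃=-0.137, ω₃=-0.268
apply F[10]=+15.000 → step 11: x=-0.011, v=1.041, θ₁=0.401, ω₁=0.953, θ₂=-0.263, ω₂=-3.020, θ₃=-0.142, ω₃=-0.243
apply F[11]=+15.000 → step 12: x=0.012, v=1.278, θ₁=0.419, ω₁=0.799, θ₂=-0.327, ω₂=-3.445, θ₃=-0.147, ω₃=-0.216
apply F[12]=+15.000 → step 13: x=0.040, v=1.524, θ₁=0.433, ω₁=0.588, θ₂=-0.401, ω₂=-3.866, θ₃=-0.151, ω₃=-0.197
apply F[13]=+15.000 → step 14: x=0.073, v=1.776, θ₁=0.442, ω₁=0.307, θ₂=-0.482, ω₂=-4.281, θ₃=-0.155, ω₃=-0.195
apply F[14]=+15.000 → step 15: x=0.111, v=2.036, θ₁=0.444, ω₁=-0.052, θ₂=-0.572, ω₂=-4.685, θ₃=-0.159, ω₃=-0.223
apply F[15]=+15.000 → step 16: x=0.154, v=2.303, θ₁=0.439, ω₁=-0.498, θ₂=-0.669, ω₂=-5.076, θ₃=-0.164, ω₃=-0.292
apply F[16]=+15.000 → step 17: x=0.203, v=2.579, θ₁=0.424, ω₁=-1.040, θ₂=-0.775, ω₂=-5.448, θ₃=-0.171, ω₃=-0.413
apply F[17]=+15.000 → step 18: x=0.258, v=2.865, θ₁=0.397, ω₁=-1.690, θ₂=-0.887, ω₂=-5.792, θ₃=-0.181, ω₃=-0.596
apply F[18]=+15.000 → step 19: x=0.318, v=3.168, θ₁=0.355, ω₁=-2.457, θ₂=-1.006, ω₂=-6.092, θ₃=-0.195, ω₃=-0.846
apply F[19]=+15.000 → step 20: x=0.385, v=3.494, θ₁=0.298, ω₁=-3.354, θ₂=-1.130, ω₂=-6.316, θ₃=-0.215, ω₃=-1.161
apply F[20]=+15.000 → step 21: x=0.458, v=3.849, θ₁=0.220, ω₁=-4.382, θ₂=-1.258, ω₂=-6.412, θ₃=-0.242, ω₃=-1.531
apply F[21]=+15.000 → step 22: x=0.539, v=4.234, θ₁=0.122, ω₁=-5.522, θ₂=-1.385, ω₂=-6.298, θ₃=-0.277, ω₃=-1.929
apply F[22]=+15.000 → step 23: x=0.627, v=4.629, θ₁=-0.001, ω₁=-6.702, θ₂=-1.508, ω₂=-5.873, θ₃=-0.319, ω₃=-2.317
apply F[23]=+15.000 → step 24: x=0.724, v=4.981, θ₁=-0.146, ω₁=-7.789, θ₂=-1.618, ω₂=-5.062, θ₃=-0.369, ω₃=-2.661
apply F[24]=+15.000 → step 25: x=0.826, v=5.222, θ₁=-0.311, ω₁=-8.646, θ₂=-1.708, ω₂=-3.893, θ₃=-0.425, ω₃=-2.954
apply F[25]=+15.000 → step 26: x=0.931, v=5.308, θ₁=-0.490, ω₁=-9.233, θ₂=-1.772, ω₂=-2.500, θ₃=-0.487, ω₃=-3.226
apply F[26]=+15.000 → step 27: x=1.037, v=5.234, θ₁=-0.679, ω₁=-9.633, θ₂=-1.807, ω₂=-1.034, θ₃=-0.555, ω₃=-3.534
apply F[27]=+15.000 → step 28: x=1.140, v=5.010, θ₁=-0.875, ω₁=-9.972, θ₂=-1.813, ω₂=0.416, θ₃=-0.629, ω₃=-3.944
apply F[28]=+15.000 → step 29: x=1.236, v=4.628, θ₁=-1.078, ω₁=-10.351, θ₂=-1.791, ω₂=1.817, θ₃=-0.714, ω₃=-4.522
apply F[29]=+15.000 → step 30: x=1.324, v=4.052, θ₁=-1.290, ω₁=-10.820, θ₂=-1.741, ω₂=3.131, θ₃=-0.812, ω₃=-5.333
apply F[30]=-15.000 → step 31: x=1.395, v=3.022, θ₁=-1.508, ω₁=-11.117, θ₂=-1.671, ω₂=3.822, θ₃=-0.924, ω₃=-5.972
apply F[31]=-15.000 → step 32: x=1.443, v=1.820, θ₁=-1.736, ω₁=-11.629, θ₂=-1.590, ω₂=4.240, θ₃=-1.051, ω₃=-6.692
apply F[32]=-15.000 → step 33: x=1.466, v=0.450, θ₁=-1.975, ω₁=-12.282, θ₂=-1.506, ω₂=4.074, θ₃=-1.192, ω₃=-7.316
apply F[33]=-15.000 → step 34: x=1.461, v=-1.007, θ₁=-2.228, ω₁=-13.105, θ₂=-1.433, ω₂=3.003, θ₃=-1.342, ω₃=-7.634
apply F[34]=-15.000 → step 35: x=1.426, v=-2.475, θ₁=-2.501, ω₁=-14.283, θ₂=-1.393, ω₂=0.795, θ₃=-1.495, ω₃=-7.627
apply F[35]=-15.000 → step 36: x=1.362, v=-3.868, θ₁=-2.802, ω₁=-15.834, θ₂=-1.411, ω₂=-2.934, θ₃=-1.646, ω₃=-7.446
Max |angle| over trajectory = 2.802 rad = 160.5°.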